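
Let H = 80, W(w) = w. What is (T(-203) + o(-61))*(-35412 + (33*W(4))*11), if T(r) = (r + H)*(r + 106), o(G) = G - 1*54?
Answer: -401271360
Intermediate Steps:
o(G) = -54 + G (o(G) = G - 54 = -54 + G)
T(r) = (80 + r)*(106 + r) (T(r) = (r + 80)*(r + 106) = (80 + r)*(106 + r))
(T(-203) + o(-61))*(-35412 + (33*W(4))*11) = ((8480 + (-203)**2 + 186*(-203)) + (-54 - 61))*(-35412 + (33*4)*11) = ((8480 + 41209 - 37758) - 115)*(-35412 + 132*11) = (11931 - 115)*(-35412 + 1452) = 11816*(-33960) = -401271360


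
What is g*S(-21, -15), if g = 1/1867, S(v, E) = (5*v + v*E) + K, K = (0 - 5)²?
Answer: 235/1867 ≈ 0.12587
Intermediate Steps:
K = 25 (K = (-5)² = 25)
S(v, E) = 25 + 5*v + E*v (S(v, E) = (5*v + v*E) + 25 = (5*v + E*v) + 25 = 25 + 5*v + E*v)
g = 1/1867 ≈ 0.00053562
g*S(-21, -15) = (25 + 5*(-21) - 15*(-21))/1867 = (25 - 105 + 315)/1867 = (1/1867)*235 = 235/1867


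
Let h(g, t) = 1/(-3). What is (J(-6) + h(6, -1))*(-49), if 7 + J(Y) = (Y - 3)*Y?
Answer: -6860/3 ≈ -2286.7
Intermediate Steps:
J(Y) = -7 + Y*(-3 + Y) (J(Y) = -7 + (Y - 3)*Y = -7 + (-3 + Y)*Y = -7 + Y*(-3 + Y))
h(g, t) = -⅓
(J(-6) + h(6, -1))*(-49) = ((-7 + (-6)² - 3*(-6)) - ⅓)*(-49) = ((-7 + 36 + 18) - ⅓)*(-49) = (47 - ⅓)*(-49) = (140/3)*(-49) = -6860/3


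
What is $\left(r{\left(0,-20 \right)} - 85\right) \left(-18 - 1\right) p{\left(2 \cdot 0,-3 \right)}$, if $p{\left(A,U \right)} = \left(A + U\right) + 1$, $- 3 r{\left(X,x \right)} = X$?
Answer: $-3230$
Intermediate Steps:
$r{\left(X,x \right)} = - \frac{X}{3}$
$p{\left(A,U \right)} = 1 + A + U$
$\left(r{\left(0,-20 \right)} - 85\right) \left(-18 - 1\right) p{\left(2 \cdot 0,-3 \right)} = \left(\left(- \frac{1}{3}\right) 0 - 85\right) \left(-18 - 1\right) \left(1 + 2 \cdot 0 - 3\right) = \left(0 - 85\right) \left(- 19 \left(1 + 0 - 3\right)\right) = - 85 \left(\left(-19\right) \left(-2\right)\right) = \left(-85\right) 38 = -3230$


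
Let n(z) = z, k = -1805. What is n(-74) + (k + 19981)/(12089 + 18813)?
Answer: -1134286/15451 ≈ -73.412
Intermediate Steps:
n(-74) + (k + 19981)/(12089 + 18813) = -74 + (-1805 + 19981)/(12089 + 18813) = -74 + 18176/30902 = -74 + 18176*(1/30902) = -74 + 9088/15451 = -1134286/15451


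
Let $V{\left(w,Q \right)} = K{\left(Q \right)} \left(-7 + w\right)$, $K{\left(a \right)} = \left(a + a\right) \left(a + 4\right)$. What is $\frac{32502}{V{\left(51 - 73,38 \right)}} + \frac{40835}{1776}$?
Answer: $\frac{155095447}{6850032} \approx 22.642$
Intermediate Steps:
$K{\left(a \right)} = 2 a \left(4 + a\right)$
$V{\left(w,Q \right)} = 2 Q \left(-7 + w\right) \left(4 + Q\right)$ ($V{\left(w,Q \right)} = 2 Q \left(4 + Q\right) \left(-7 + w\right) = 2 Q \left(-7 + w\right) \left(4 + Q\right)$)
$\frac{32502}{V{\left(51 - 73,38 \right)}} + \frac{40835}{1776} = \frac{32502}{2 \cdot 38 \left(-7 + \left(51 - 73\right)\right) \left(4 + 38\right)} + \frac{40835}{1776} = \frac{32502}{2 \cdot 38 \left(-7 - 22\right) 42} + 40835 \cdot \frac{1}{1776} = \frac{32502}{2 \cdot 38 \left(-29\right) 42} + \frac{40835}{1776} = \frac{32502}{-92568} + \frac{40835}{1776} = 32502 \left(- \frac{1}{92568}\right) + \frac{40835}{1776} = - \frac{5417}{15428} + \frac{40835}{1776} = \frac{155095447}{6850032}$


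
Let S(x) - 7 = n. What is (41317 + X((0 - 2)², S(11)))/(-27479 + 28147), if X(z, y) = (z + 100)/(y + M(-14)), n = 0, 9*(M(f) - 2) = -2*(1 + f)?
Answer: 4421855/71476 ≈ 61.865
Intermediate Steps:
M(f) = 16/9 - 2*f/9 (M(f) = 2 + (-2*(1 + f))/9 = 2 + (-2 - 2*f)/9 = 2 + (-2/9 - 2*f/9) = 16/9 - 2*f/9)
S(x) = 7 (S(x) = 7 + 0 = 7)
X(z, y) = (100 + z)/(44/9 + y) (X(z, y) = (z + 100)/(y + (16/9 - 2/9*(-14))) = (100 + z)/(y + (16/9 + 28/9)) = (100 + z)/(y + 44/9) = (100 + z)/(44/9 + y))
(41317 + X((0 - 2)², S(11)))/(-27479 + 28147) = (41317 + 9*(100 + (0 - 2)²)/(44 + 9*7))/(-27479 + 28147) = (41317 + 9*(100 + (-2)²)/(44 + 63))/668 = (41317 + 9*(100 + 4)/107)*(1/668) = (41317 + 9*(1/107)*104)*(1/668) = (41317 + 936/107)*(1/668) = (4421855/107)*(1/668) = 4421855/71476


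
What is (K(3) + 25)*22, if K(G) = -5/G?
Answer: 1540/3 ≈ 513.33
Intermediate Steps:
(K(3) + 25)*22 = (-5/3 + 25)*22 = (70/3)*22 = 1540/3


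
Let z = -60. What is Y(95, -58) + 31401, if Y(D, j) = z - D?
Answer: 31246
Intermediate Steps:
Y(D, j) = -60 - D
Y(95, -58) + 31401 = (-60 - 1*95) + 31401 = (-60 - 95) + 31401 = -155 + 31401 = 31246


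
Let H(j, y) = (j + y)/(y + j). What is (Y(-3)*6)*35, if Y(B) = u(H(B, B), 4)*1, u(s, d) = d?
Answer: 840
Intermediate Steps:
H(j, y) = 1 (H(j, y) = (j + y)/(j + y) = 1)
Y(B) = 4 (Y(B) = 4*1 = 4)
(Y(-3)*6)*35 = (4*6)*35 = 24*35 = 840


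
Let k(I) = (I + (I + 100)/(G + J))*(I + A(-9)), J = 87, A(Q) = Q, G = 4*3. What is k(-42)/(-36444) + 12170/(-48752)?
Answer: -204935105/666269208 ≈ -0.30759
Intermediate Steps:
G = 12
k(I) = (-9 + I)*(100/99 + 100*I/99) (k(I) = (I + (I + 100)/(12 + 87))*(I - 9) = (I + (100 + I)/99)*(-9 + I) = (I + (100 + I)*(1/99))*(-9 + I) = (I + (100/99 + I/99))*(-9 + I) = (100/99 + 100*I/99)*(-9 + I) = (-9 + I)*(100/99 + 100*I/99))
k(-42)/(-36444) + 12170/(-48752) = (-100/11 - 800/99*(-42) + (100/99)*(-42)²)/(-36444) + 12170/(-48752) = (-100/11 + 11200/33 + (100/99)*1764)*(-1/36444) + 12170*(-1/48752) = (-100/11 + 11200/33 + 19600/11)*(-1/36444) - 6085/24376 = (69700/33)*(-1/36444) - 6085/24376 = -17425/300663 - 6085/24376 = -204935105/666269208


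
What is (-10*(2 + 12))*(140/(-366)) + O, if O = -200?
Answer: -26800/183 ≈ -146.45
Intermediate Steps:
(-10*(2 + 12))*(140/(-366)) + O = (-10*(2 + 12))*(140/(-366)) - 200 = (-10*14)*(140*(-1/366)) - 200 = -140*(-70/183) - 200 = 9800/183 - 200 = -26800/183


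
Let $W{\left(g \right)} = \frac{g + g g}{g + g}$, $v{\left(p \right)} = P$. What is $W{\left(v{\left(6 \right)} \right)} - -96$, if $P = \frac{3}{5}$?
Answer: $\frac{484}{5} \approx 96.8$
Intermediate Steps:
$P = \frac{3}{5}$ ($P = 3 \cdot \frac{1}{5} = \frac{3}{5} \approx 0.6$)
$v{\left(p \right)} = \frac{3}{5}$
$W{\left(g \right)} = \frac{g + g^{2}}{2 g}$
$W{\left(v{\left(6 \right)} \right)} - -96 = \left(\frac{1}{2} + \frac{1}{2} \cdot \frac{3}{5}\right) - -96 = \left(\frac{1}{2} + \frac{3}{10}\right) + 96 = \frac{4}{5} + 96 = \frac{484}{5}$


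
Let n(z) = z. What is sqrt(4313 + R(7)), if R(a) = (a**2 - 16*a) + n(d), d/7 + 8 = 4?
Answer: sqrt(4222) ≈ 64.977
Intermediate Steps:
d = -28 (d = -56 + 7*4 = -56 + 28 = -28)
R(a) = -28 + a**2 - 16*a (R(a) = (a**2 - 16*a) - 28 = -28 + a**2 - 16*a)
sqrt(4313 + R(7)) = sqrt(4313 + (-28 + 7**2 - 16*7)) = sqrt(4313 + (-28 + 49 - 112)) = sqrt(4313 - 91) = sqrt(4222)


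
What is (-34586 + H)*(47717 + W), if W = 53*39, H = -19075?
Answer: -2671459224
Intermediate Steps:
W = 2067
(-34586 + H)*(47717 + W) = (-34586 - 19075)*(47717 + 2067) = -53661*49784 = -2671459224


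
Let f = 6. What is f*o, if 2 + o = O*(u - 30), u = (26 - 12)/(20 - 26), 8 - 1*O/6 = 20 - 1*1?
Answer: 12792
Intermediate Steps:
O = -66 (O = 48 - 6*(20 - 1*1) = 48 - 6*(20 - 1) = 48 - 6*19 = 48 - 114 = -66)
u = -7/3 (u = 14/(-6) = 14*(-⅙) = -7/3 ≈ -2.3333)
o = 2132 (o = -2 - 66*(-7/3 - 30) = -2 - 66*(-97/3) = -2 + 2134 = 2132)
f*o = 6*2132 = 12792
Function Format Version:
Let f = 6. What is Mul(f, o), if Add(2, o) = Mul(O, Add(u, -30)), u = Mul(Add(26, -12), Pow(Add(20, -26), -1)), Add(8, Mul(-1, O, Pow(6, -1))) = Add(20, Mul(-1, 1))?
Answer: 12792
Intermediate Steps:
O = -66 (O = Add(48, Mul(-6, Add(20, Mul(-1, 1)))) = Add(48, Mul(-6, Add(20, -1))) = Add(48, Mul(-6, 19)) = Add(48, -114) = -66)
u = Rational(-7, 3) (u = Mul(14, Pow(-6, -1)) = Mul(14, Rational(-1, 6)) = Rational(-7, 3) ≈ -2.3333)
o = 2132 (o = Add(-2, Mul(-66, Add(Rational(-7, 3), -30))) = Add(-2, Mul(-66, Rational(-97, 3))) = Add(-2, 2134) = 2132)
Mul(f, o) = Mul(6, 2132) = 12792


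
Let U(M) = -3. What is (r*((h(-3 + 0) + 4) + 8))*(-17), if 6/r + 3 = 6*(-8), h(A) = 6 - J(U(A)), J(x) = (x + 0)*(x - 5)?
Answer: -12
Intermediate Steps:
J(x) = x*(-5 + x)
h(A) = -18 (h(A) = 6 - (-3)*(-5 - 3) = 6 - (-3)*(-8) = 6 - 1*24 = 6 - 24 = -18)
r = -2/17 (r = 6/(-3 + 6*(-8)) = 6/(-3 - 48) = 6/(-51) = 6*(-1/51) = -2/17 ≈ -0.11765)
(r*((h(-3 + 0) + 4) + 8))*(-17) = -2*((-18 + 4) + 8)/17*(-17) = -2*(-14 + 8)/17*(-17) = -2/17*(-6)*(-17) = (12/17)*(-17) = -12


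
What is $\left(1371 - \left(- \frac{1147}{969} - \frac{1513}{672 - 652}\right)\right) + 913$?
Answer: $\frac{45752957}{19380} \approx 2360.8$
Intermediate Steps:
$\left(1371 - \left(- \frac{1147}{969} - \frac{1513}{672 - 652}\right)\right) + 913 = \left(1371 + \left(\frac{1147}{969} + \frac{1513}{20}\right)\right) + 913 = \left(1371 + \frac{1489037}{19380}\right) + 913 = \frac{28059017}{19380} + 913 = \frac{45752957}{19380}$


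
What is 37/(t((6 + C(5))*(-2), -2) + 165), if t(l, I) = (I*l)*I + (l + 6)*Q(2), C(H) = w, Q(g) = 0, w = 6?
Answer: 37/69 ≈ 0.53623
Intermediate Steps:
C(H) = 6
t(l, I) = l*I² (t(l, I) = (I*l)*I + (l + 6)*0 = l*I² + (6 + l)*0 = l*I² + 0 = l*I²)
37/(t((6 + C(5))*(-2), -2) + 165) = 37/(((6 + 6)*(-2))*(-2)² + 165) = 37/((12*(-2))*4 + 165) = 37/(-24*4 + 165) = 37/(-96 + 165) = 37/69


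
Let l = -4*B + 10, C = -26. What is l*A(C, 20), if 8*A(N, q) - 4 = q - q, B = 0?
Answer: 5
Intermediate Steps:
A(N, q) = 1/2 (A(N, q) = 1/2 + (q - q)/8 = 1/2 + (1/8)*0 = 1/2 + 0 = 1/2)
l = 10 (l = -4*0 + 10 = 0 + 10 = 10)
l*A(C, 20) = 10*(1/2) = 5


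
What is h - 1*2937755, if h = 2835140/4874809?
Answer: -14320991678655/4874809 ≈ -2.9378e+6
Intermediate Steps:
h = 2835140/4874809 (h = 2835140*(1/4874809) = 2835140/4874809 ≈ 0.58159)
h - 1*2937755 = 2835140/4874809 - 1*2937755 = 2835140/4874809 - 2937755 = -14320991678655/4874809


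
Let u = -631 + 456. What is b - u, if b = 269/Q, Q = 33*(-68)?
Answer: 392431/2244 ≈ 174.88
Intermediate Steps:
u = -175
Q = -2244
b = -269/2244 (b = 269/(-2244) = 269*(-1/2244) = -269/2244 ≈ -0.11988)
b - u = -269/2244 - 1*(-175) = -269/2244 + 175 = 392431/2244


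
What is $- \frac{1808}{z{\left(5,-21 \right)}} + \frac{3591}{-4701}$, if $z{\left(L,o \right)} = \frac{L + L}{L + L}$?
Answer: $- \frac{2834333}{1567} \approx -1808.8$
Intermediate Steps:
$z{\left(L,o \right)} = 1$ ($z{\left(L,o \right)} = \frac{2 L}{2 L} = 2 L \frac{1}{2 L} = 1$)
$- \frac{1808}{z{\left(5,-21 \right)}} + \frac{3591}{-4701} = - \frac{1808}{1} + \frac{3591}{-4701} = \left(-1808\right) 1 + 3591 \left(- \frac{1}{4701}\right) = -1808 - \frac{1197}{1567} = - \frac{2834333}{1567}$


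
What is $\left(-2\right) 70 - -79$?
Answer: $-61$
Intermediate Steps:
$\left(-2\right) 70 - -79 = -140 + \left(\left(-6 + 14\right) + 71\right) = -140 + \left(8 + 71\right) = -140 + 79 = -61$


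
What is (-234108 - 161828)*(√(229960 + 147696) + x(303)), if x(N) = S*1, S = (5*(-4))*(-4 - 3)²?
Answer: 388017280 - 791872*√94414 ≈ 1.4470e+8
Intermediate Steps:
S = -980 (S = -20*(-7)² = -20*49 = -980)
x(N) = -980 (x(N) = -980*1 = -980)
(-234108 - 161828)*(√(229960 + 147696) + x(303)) = (-234108 - 161828)*(√(229960 + 147696) - 980) = -395936*(√377656 - 980) = -395936*(2*√94414 - 980) = -395936*(-980 + 2*√94414) = 388017280 - 791872*√94414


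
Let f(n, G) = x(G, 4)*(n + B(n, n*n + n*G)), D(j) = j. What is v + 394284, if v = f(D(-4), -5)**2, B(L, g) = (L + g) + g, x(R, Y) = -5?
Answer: 496684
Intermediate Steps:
B(L, g) = L + 2*g
f(n, G) = -10*n - 10*n**2 - 10*G*n (f(n, G) = -5*(n + (n + 2*(n*n + n*G))) = -5*(n + (n + 2*(n**2 + G*n))) = -5*(n + (n + (2*n**2 + 2*G*n))) = -5*(n + (n + 2*n**2 + 2*G*n)) = -5*(2*n + 2*n**2 + 2*G*n) = -10*n - 10*n**2 - 10*G*n)
v = 102400 (v = (10*(-4)*(-1 - 1*(-5) - 1*(-4)))**2 = (10*(-4)*(-1 + 5 + 4))**2 = (10*(-4)*8)**2 = (-320)**2 = 102400)
v + 394284 = 102400 + 394284 = 496684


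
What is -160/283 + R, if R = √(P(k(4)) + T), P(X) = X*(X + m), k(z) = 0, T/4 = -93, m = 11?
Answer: -160/283 + 2*I*√93 ≈ -0.56537 + 19.287*I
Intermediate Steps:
T = -372 (T = 4*(-93) = -372)
P(X) = X*(11 + X) (P(X) = X*(X + 11) = X*(11 + X))
R = 2*I*√93 (R = √(0*(11 + 0) - 372) = √(0*11 - 372) = √(0 - 372) = √(-372) = 2*I*√93 ≈ 19.287*I)
-160/283 + R = -160/283 + 2*I*√93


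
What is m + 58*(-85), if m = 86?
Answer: -4844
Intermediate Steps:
m + 58*(-85) = 86 + 58*(-85) = 86 - 4930 = -4844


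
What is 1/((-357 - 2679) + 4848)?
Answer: 1/1812 ≈ 0.00055188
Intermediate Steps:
1/((-357 - 2679) + 4848) = 1/(-3036 + 4848) = 1/1812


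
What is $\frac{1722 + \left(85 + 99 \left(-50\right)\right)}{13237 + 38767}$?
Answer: $- \frac{3143}{52004} \approx -0.060438$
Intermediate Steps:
$\frac{1722 + \left(85 + 99 \left(-50\right)\right)}{13237 + 38767} = \frac{1722 + \left(85 - 4950\right)}{52004} = \left(1722 - 4865\right) \frac{1}{52004} = \left(-3143\right) \frac{1}{52004} = - \frac{3143}{52004}$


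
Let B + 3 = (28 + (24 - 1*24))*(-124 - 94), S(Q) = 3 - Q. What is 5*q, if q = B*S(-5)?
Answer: -244280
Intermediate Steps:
B = -6107 (B = -3 + (28 + (24 - 1*24))*(-124 - 94) = -3 + (28 + (24 - 24))*(-218) = -3 + (28 + 0)*(-218) = -3 + 28*(-218) = -3 - 6104 = -6107)
q = -48856 (q = -6107*(3 - 1*(-5)) = -6107*(3 + 5) = -6107*8 = -48856)
5*q = 5*(-48856) = -244280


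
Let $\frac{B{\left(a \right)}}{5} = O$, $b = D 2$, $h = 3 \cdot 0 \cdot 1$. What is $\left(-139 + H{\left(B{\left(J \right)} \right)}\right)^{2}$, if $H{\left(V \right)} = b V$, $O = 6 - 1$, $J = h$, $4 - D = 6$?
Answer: $57121$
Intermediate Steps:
$D = -2$ ($D = 4 - 6 = -2$)
$h = 0$ ($h = 0 \cdot 1 = 0$)
$J = 0$
$b = -4$ ($b = \left(-2\right) 2 = -4$)
$O = 5$ ($O = 6 - 1 = 5$)
$B{\left(a \right)} = 25$ ($B{\left(a \right)} = 5 \cdot 5 = 25$)
$H{\left(V \right)} = - 4 V$
$\left(-139 + H{\left(B{\left(J \right)} \right)}\right)^{2} = \left(-139 - 100\right)^{2} = \left(-239\right)^{2} = 57121$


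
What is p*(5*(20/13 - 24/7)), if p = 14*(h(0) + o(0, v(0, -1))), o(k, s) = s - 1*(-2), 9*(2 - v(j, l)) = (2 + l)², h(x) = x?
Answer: -60200/117 ≈ -514.53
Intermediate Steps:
v(j, l) = 2 - (2 + l)²/9
o(k, s) = 2 + s (o(k, s) = s + 2 = 2 + s)
p = 490/9 (p = 14*(0 + (2 + (2 - (2 - 1)²/9))) = 14*(0 + (2 + (2 - ⅑*1²))) = 14*(0 + (2 + (2 - ⅑*1))) = 14*(0 + (2 + (2 - ⅑))) = 14*(0 + (2 + 17/9)) = 14*(0 + 35/9) = 14*(35/9) = 490/9 ≈ 54.444)
p*(5*(20/13 - 24/7)) = 490*(5*(20/13 - 24/7))/9 = 490*(5*(-172/91))/9 = (490/9)*(-860/91) = -60200/117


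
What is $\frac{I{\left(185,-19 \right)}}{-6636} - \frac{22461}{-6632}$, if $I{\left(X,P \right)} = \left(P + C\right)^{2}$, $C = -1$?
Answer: $\frac{36599599}{11002488} \approx 3.3265$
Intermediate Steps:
$I{\left(X,P \right)} = \left(-1 + P\right)^{2}$ ($I{\left(X,P \right)} = \left(P - 1\right)^{2} = \left(-1 + P\right)^{2}$)
$\frac{I{\left(185,-19 \right)}}{-6636} - \frac{22461}{-6632} = \frac{\left(-1 - 19\right)^{2}}{-6636} - \frac{22461}{-6632} = \left(-20\right)^{2} \left(- \frac{1}{6636}\right) - - \frac{22461}{6632} = 400 \left(- \frac{1}{6636}\right) + \frac{22461}{6632} = - \frac{100}{1659} + \frac{22461}{6632} = \frac{36599599}{11002488}$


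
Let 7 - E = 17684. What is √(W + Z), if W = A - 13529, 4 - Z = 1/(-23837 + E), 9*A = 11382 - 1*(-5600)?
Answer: I*√20057262585778/41514 ≈ 107.88*I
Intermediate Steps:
E = -17677 (E = 7 - 1*17684 = 7 - 17684 = -17677)
A = 16982/9 (A = (11382 - 1*(-5600))/9 = (11382 + 5600)/9 = (⅑)*16982 = 16982/9 ≈ 1886.9)
Z = 166057/41514 (Z = 4 - 1/(-23837 - 17677) = 4 - 1/(-41514) = 4 - 1*(-1/41514) = 4 + 1/41514 = 166057/41514 ≈ 4.0000)
W = -104779/9 (W = 16982/9 - 13529 = -104779/9 ≈ -11642.)
√(W + Z) = √(-104779/9 + 166057/41514) = √(-1449433631/124542) = I*√20057262585778/41514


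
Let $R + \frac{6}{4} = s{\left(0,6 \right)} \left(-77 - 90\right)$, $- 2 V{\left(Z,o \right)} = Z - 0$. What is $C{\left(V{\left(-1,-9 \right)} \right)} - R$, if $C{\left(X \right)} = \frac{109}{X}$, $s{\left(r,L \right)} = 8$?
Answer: $\frac{3111}{2} \approx 1555.5$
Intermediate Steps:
$V{\left(Z,o \right)} = - \frac{Z}{2}$ ($V{\left(Z,o \right)} = - \frac{Z - 0}{2} = - \frac{Z + 0}{2} = - \frac{Z}{2}$)
$R = - \frac{2675}{2}$ ($R = - \frac{3}{2} + 8 \left(-77 - 90\right) = - \frac{3}{2} + 8 \left(-167\right) = - \frac{3}{2} - 1336 = - \frac{2675}{2} \approx -1337.5$)
$C{\left(V{\left(-1,-9 \right)} \right)} - R = \frac{109}{\left(- \frac{1}{2}\right) \left(-1\right)} - - \frac{2675}{2} = 109 \frac{1}{\frac{1}{2}} + \frac{2675}{2} = 109 \cdot 2 + \frac{2675}{2} = 218 + \frac{2675}{2} = \frac{3111}{2}$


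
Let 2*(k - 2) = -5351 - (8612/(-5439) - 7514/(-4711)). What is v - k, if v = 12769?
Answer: 113052948097/7320894 ≈ 15443.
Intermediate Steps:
k = -19572452611/7320894 (k = 2 + (-5351 - (8612/(-5439) - 7514/(-4711)))/2 = 2 + (-5351 - (8612*(-1/5439) - 7514*(-1/4711)))/2 = 2 + (-5351 - (-8612/5439 + 7514/4711))/2 = 2 + (-5351 - 1*42502/3660447)/2 = 2 + (-5351 - 42502/3660447)/2 = 2 + (½)*(-19587094399/3660447) = 2 - 19587094399/7320894 = -19572452611/7320894 ≈ -2673.5)
v - k = 12769 - 1*(-19572452611/7320894) = 12769 + 19572452611/7320894 = 113052948097/7320894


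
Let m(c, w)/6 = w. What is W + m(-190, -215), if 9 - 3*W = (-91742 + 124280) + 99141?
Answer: -45180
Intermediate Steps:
W = -43890 (W = 3 - ((-91742 + 124280) + 99141)/3 = 3 - (32538 + 99141)/3 = 3 - ⅓*131679 = 3 - 43893 = -43890)
m(c, w) = 6*w
W + m(-190, -215) = -43890 + 6*(-215) = -43890 - 1290 = -45180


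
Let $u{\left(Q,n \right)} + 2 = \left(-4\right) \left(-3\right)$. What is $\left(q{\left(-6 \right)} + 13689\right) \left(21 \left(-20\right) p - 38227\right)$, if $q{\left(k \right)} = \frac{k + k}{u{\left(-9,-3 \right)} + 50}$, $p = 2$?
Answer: $- \frac{2673901748}{5} \approx -5.3478 \cdot 10^{8}$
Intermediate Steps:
$u{\left(Q,n \right)} = 10$ ($u{\left(Q,n \right)} = -2 - -12 = -2 + 12 = 10$)
$q{\left(k \right)} = \frac{k}{30}$ ($q{\left(k \right)} = \frac{k + k}{10 + 50} = \frac{2 k}{60} = 2 k \frac{1}{60} = \frac{k}{30}$)
$\left(q{\left(-6 \right)} + 13689\right) \left(21 \left(-20\right) p - 38227\right) = \left(\frac{1}{30} \left(-6\right) + 13689\right) \left(21 \left(-20\right) 2 - 38227\right) = \left(- \frac{1}{5} + 13689\right) \left(\left(-420\right) 2 - 38227\right) = \frac{68444 \left(-840 - 38227\right)}{5} = \frac{68444}{5} \left(-39067\right) = - \frac{2673901748}{5}$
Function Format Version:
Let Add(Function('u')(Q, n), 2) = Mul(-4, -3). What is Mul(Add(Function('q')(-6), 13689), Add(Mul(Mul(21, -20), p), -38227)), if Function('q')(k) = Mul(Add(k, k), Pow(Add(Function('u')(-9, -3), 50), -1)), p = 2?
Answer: Rational(-2673901748, 5) ≈ -5.3478e+8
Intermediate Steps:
Function('u')(Q, n) = 10 (Function('u')(Q, n) = Add(-2, Mul(-4, -3)) = Add(-2, 12) = 10)
Function('q')(k) = Mul(Rational(1, 30), k) (Function('q')(k) = Mul(Add(k, k), Pow(Add(10, 50), -1)) = Mul(Mul(2, k), Pow(60, -1)) = Mul(Mul(2, k), Rational(1, 60)) = Mul(Rational(1, 30), k))
Mul(Add(Function('q')(-6), 13689), Add(Mul(Mul(21, -20), p), -38227)) = Mul(Add(Mul(Rational(1, 30), -6), 13689), Add(Mul(Mul(21, -20), 2), -38227)) = Mul(Add(Rational(-1, 5), 13689), Add(Mul(-420, 2), -38227)) = Mul(Rational(68444, 5), Add(-840, -38227)) = Mul(Rational(68444, 5), -39067) = Rational(-2673901748, 5)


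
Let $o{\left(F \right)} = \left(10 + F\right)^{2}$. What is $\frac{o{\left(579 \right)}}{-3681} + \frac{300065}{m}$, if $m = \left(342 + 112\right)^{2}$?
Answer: $- \frac{70401429571}{758712996} \approx -92.791$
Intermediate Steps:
$m = 206116$ ($m = 454^{2} = 206116$)
$\frac{o{\left(579 \right)}}{-3681} + \frac{300065}{m} = \frac{\left(10 + 579\right)^{2}}{-3681} + \frac{300065}{206116} = 589^{2} \left(- \frac{1}{3681}\right) + 300065 \cdot \frac{1}{206116} = 346921 \left(- \frac{1}{3681}\right) + \frac{300065}{206116} = - \frac{346921}{3681} + \frac{300065}{206116} = - \frac{70401429571}{758712996}$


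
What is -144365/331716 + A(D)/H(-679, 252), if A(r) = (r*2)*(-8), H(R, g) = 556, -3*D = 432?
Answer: 171001681/46108524 ≈ 3.7087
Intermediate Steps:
D = -144 (D = -1/3*432 = -144)
A(r) = -16*r (A(r) = (2*r)*(-8) = -16*r)
-144365/331716 + A(D)/H(-679, 252) = -144365/331716 - 16*(-144)/556 = -144365*1/331716 + 2304*(1/556) = -144365/331716 + 576/139 = 171001681/46108524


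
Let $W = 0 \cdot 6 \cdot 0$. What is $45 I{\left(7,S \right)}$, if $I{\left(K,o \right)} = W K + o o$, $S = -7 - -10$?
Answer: $405$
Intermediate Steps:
$S = 3$ ($S = -7 + 10 = 3$)
$W = 0$ ($W = 0 \cdot 0 = 0$)
$I{\left(K,o \right)} = o^{2}$ ($I{\left(K,o \right)} = 0 K + o o = 0 + o^{2} = o^{2}$)
$45 I{\left(7,S \right)} = 45 \cdot 3^{2} = 45 \cdot 9 = 405$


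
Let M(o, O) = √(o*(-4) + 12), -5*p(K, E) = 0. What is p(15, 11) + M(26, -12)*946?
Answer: 1892*I*√23 ≈ 9073.7*I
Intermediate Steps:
p(K, E) = 0 (p(K, E) = -⅕*0 = 0)
M(o, O) = √(12 - 4*o) (M(o, O) = √(-4*o + 12) = √(12 - 4*o))
p(15, 11) + M(26, -12)*946 = 0 + (2*√(3 - 1*26))*946 = 0 + (2*√(3 - 26))*946 = 0 + (2*√(-23))*946 = 0 + (2*(I*√23))*946 = 0 + (2*I*√23)*946 = 0 + 1892*I*√23 = 1892*I*√23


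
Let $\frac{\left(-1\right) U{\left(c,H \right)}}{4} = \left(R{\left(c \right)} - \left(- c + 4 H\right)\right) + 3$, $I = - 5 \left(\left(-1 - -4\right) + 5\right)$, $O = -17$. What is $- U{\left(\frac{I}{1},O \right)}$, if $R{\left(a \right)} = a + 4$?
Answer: $-20$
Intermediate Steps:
$R{\left(a \right)} = 4 + a$
$I = -40$ ($I = - 5 \left(\left(-1 + 4\right) + 5\right) = - 5 \left(3 + 5\right) = \left(-5\right) 8 = -40$)
$U{\left(c,H \right)} = -28 - 8 c + 16 H$ ($U{\left(c,H \right)} = - 4 \left(\left(\left(4 + c\right) - \left(- c + 4 H\right)\right) + 3\right) = - 4 \left(\left(4 - 4 H + 2 c\right) + 3\right) = - 4 \left(7 - 4 H + 2 c\right) = -28 - 8 c + 16 H$)
$- U{\left(\frac{I}{1},O \right)} = - (-28 - 8 \left(- \frac{40}{1}\right) + 16 \left(-17\right)) = - (-28 - 8 \left(\left(-40\right) 1\right) - 272) = - (-28 - -320 - 272) = - (-28 + 320 - 272) = \left(-1\right) 20 = -20$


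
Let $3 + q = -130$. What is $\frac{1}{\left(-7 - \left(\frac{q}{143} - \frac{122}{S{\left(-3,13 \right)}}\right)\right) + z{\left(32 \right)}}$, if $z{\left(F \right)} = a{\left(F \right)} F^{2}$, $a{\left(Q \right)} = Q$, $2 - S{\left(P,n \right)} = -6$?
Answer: $\frac{572}{18748547} \approx 3.0509 \cdot 10^{-5}$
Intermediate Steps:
$q = -133$ ($q = -3 - 130 = -133$)
$S{\left(P,n \right)} = 8$ ($S{\left(P,n \right)} = 2 - -6 = 2 + 6 = 8$)
$z{\left(F \right)} = F^{3}$ ($z{\left(F \right)} = F F^{2} = F^{3}$)
$\frac{1}{\left(-7 - \left(\frac{q}{143} - \frac{122}{S{\left(-3,13 \right)}}\right)\right) + z{\left(32 \right)}} = \frac{1}{\left(-7 - \left(- \frac{133}{143} - \frac{122}{8}\right)\right) + 32^{3}} = \frac{1}{\left(-7 - \left(\left(-133\right) \frac{1}{143} - \frac{61}{4}\right)\right) + 32768} = \frac{1}{\left(-7 - \left(- \frac{133}{143} - \frac{61}{4}\right)\right) + 32768} = \frac{1}{\left(-7 - - \frac{9255}{572}\right) + 32768} = \frac{1}{\left(-7 + \frac{9255}{572}\right) + 32768} = \frac{1}{\frac{5251}{572} + 32768} = \frac{1}{\frac{18748547}{572}} = \frac{572}{18748547}$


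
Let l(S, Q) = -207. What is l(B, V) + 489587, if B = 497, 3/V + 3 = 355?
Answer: 489380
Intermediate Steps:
V = 3/352 (V = 3/(-3 + 355) = 3/352 ≈ 0.0085227)
l(B, V) + 489587 = -207 + 489587 = 489380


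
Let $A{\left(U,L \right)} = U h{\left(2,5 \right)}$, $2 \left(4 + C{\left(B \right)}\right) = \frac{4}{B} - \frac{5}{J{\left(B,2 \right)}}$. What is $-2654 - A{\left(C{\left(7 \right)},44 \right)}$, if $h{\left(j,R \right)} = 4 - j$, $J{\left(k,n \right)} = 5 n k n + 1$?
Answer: $- \frac{2612131}{987} \approx -2646.5$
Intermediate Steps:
$J{\left(k,n \right)} = 1 + 5 k n^{2}$ ($J{\left(k,n \right)} = 5 k n n + 1 = 5 k n^{2} + 1 = 1 + 5 k n^{2}$)
$C{\left(B \right)} = -4 + \frac{2}{B} - \frac{5}{2 \left(1 + 20 B\right)}$ ($C{\left(B \right)} = -4 + \frac{\frac{4}{B} - \frac{5}{1 + 5 B 2^{2}}}{2} = -4 + \frac{\frac{4}{B} - \frac{5}{1 + 5 B 4}}{2} = -4 + \frac{\frac{4}{B} - \frac{5}{1 + 20 B}}{2} = -4 + \frac{- \frac{5}{1 + 20 B} + \frac{4}{B}}{2} = -4 - \left(- \frac{2}{B} + \frac{5}{2 \left(1 + 20 B\right)}\right) = -4 + \frac{2}{B} - \frac{5}{2 \left(1 + 20 B\right)}$)
$A{\left(U,L \right)} = 2 U$ ($A{\left(U,L \right)} = U \left(4 - 2\right) = U 2 = 2 U$)
$-2654 - A{\left(C{\left(7 \right)},44 \right)} = -2654 - 2 \frac{4 - 160 \cdot 7^{2} + 67 \cdot 7}{2 \cdot 7 \left(1 + 20 \cdot 7\right)} = -2654 - 2 \cdot \frac{1}{2} \cdot \frac{1}{7} \frac{1}{1 + 140} \left(4 - 7840 + 469\right) = -2654 - 2 \cdot \frac{1}{2} \cdot \frac{1}{7} \cdot \frac{1}{141} \left(4 - 7840 + 469\right) = -2654 - 2 \cdot \frac{1}{2} \cdot \frac{1}{7} \cdot \frac{1}{141} \left(-7367\right) = -2654 - 2 \left(- \frac{7367}{1974}\right) = -2654 - - \frac{7367}{987} = -2654 + \frac{7367}{987} = - \frac{2612131}{987}$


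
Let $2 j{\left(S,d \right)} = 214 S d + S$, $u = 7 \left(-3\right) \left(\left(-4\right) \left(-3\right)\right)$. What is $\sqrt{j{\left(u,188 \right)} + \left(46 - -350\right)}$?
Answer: $3 i \sqrt{563218} \approx 2251.4 i$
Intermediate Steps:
$u = -252$ ($u = \left(-21\right) 12 = -252$)
$j{\left(S,d \right)} = \frac{S}{2} + 107 S d$ ($j{\left(S,d \right)} = \frac{214 S d + S}{2} = \frac{S + 214 S d}{2} = \frac{S}{2} + 107 S d$)
$\sqrt{j{\left(u,188 \right)} + \left(46 - -350\right)} = \sqrt{\frac{1}{2} \left(-252\right) \left(1 + 214 \cdot 188\right) + \left(46 - -350\right)} = \sqrt{\frac{1}{2} \left(-252\right) \left(1 + 40232\right) + \left(46 + 350\right)} = \sqrt{\frac{1}{2} \left(-252\right) 40233 + 396} = \sqrt{-5069358 + 396} = \sqrt{-5068962} = 3 i \sqrt{563218}$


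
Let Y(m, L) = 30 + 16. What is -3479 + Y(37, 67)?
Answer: -3433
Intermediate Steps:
Y(m, L) = 46
-3479 + Y(37, 67) = -3479 + 46 = -3433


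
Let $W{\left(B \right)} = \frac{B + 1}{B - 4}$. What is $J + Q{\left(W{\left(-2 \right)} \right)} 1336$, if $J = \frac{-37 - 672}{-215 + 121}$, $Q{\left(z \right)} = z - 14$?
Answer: $- \frac{5209609}{282} \approx -18474.0$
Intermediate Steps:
$W{\left(B \right)} = \frac{1 + B}{-4 + B}$
$Q{\left(z \right)} = -14 + z$ ($Q{\left(z \right)} = z - 14 = -14 + z$)
$J = \frac{709}{94}$ ($J = - \frac{709}{-94} = \left(-709\right) \left(- \frac{1}{94}\right) = \frac{709}{94} \approx 7.5426$)
$J + Q{\left(W{\left(-2 \right)} \right)} 1336 = \frac{709}{94} + \left(-14 + \frac{1 - 2}{-4 - 2}\right) 1336 = \frac{709}{94} + \left(-14 + \frac{1}{-6} \left(-1\right)\right) 1336 = \frac{709}{94} + \left(-14 - - \frac{1}{6}\right) 1336 = \frac{709}{94} + \left(-14 + \frac{1}{6}\right) 1336 = \frac{709}{94} - \frac{55444}{3} = - \frac{5209609}{282}$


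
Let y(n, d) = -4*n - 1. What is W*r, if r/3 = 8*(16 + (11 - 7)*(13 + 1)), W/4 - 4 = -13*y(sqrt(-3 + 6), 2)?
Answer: 117504 + 359424*sqrt(3) ≈ 7.4005e+5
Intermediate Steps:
y(n, d) = -1 - 4*n
W = 68 + 208*sqrt(3) (W = 16 + 4*(-13*(-1 - 4*sqrt(-3 + 6))) = 16 + 4*(-13*(-1 - 4*sqrt(3))) = 16 + 4*(13 + 52*sqrt(3)) = 16 + (52 + 208*sqrt(3)) = 68 + 208*sqrt(3) ≈ 428.27)
r = 1728 (r = 3*(8*(16 + (11 - 7)*(13 + 1))) = 3*(8*(16 + 4*14)) = 3*(8*(16 + 56)) = 3*(8*72) = 3*576 = 1728)
W*r = (68 + 208*sqrt(3))*1728 = 117504 + 359424*sqrt(3)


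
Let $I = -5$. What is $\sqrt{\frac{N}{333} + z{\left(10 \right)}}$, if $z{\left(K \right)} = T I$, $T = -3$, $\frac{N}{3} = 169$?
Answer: $\frac{\sqrt{203574}}{111} \approx 4.0648$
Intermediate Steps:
$N = 507$ ($N = 3 \cdot 169 = 507$)
$z{\left(K \right)} = 15$ ($z{\left(K \right)} = \left(-3\right) \left(-5\right) = 15$)
$\sqrt{\frac{N}{333} + z{\left(10 \right)}} = \sqrt{\frac{507}{333} + 15} = \sqrt{507 \cdot \frac{1}{333} + 15} = \sqrt{\frac{169}{111} + 15} = \sqrt{\frac{1834}{111}} = \frac{\sqrt{203574}}{111}$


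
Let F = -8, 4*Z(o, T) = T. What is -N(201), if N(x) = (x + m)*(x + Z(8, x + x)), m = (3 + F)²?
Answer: -68139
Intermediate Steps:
Z(o, T) = T/4
m = 25 (m = (3 - 8)² = (-5)² = 25)
N(x) = 3*x*(25 + x)/2 (N(x) = (x + 25)*(x + (x + x)/4) = (25 + x)*(x + (2*x)/4) = (25 + x)*(x + x/2) = (25 + x)*(3*x/2) = 3*x*(25 + x)/2)
-N(201) = -3*201*(25 + 201)/2 = -3*201*226/2 = -1*68139 = -68139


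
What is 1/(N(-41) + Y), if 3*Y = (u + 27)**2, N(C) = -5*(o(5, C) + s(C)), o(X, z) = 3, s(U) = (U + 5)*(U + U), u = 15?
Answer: -1/14187 ≈ -7.0487e-5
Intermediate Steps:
s(U) = 2*U*(5 + U) (s(U) = (5 + U)*(2*U) = 2*U*(5 + U))
N(C) = -15 - 10*C*(5 + C) (N(C) = -5*(3 + 2*C*(5 + C)) = -15 - 10*C*(5 + C))
Y = 588 (Y = (15 + 27)**2/3 = (1/3)*42**2 = (1/3)*1764 = 588)
1/(N(-41) + Y) = 1/((-15 - 10*(-41)*(5 - 41)) + 588) = 1/((-15 - 10*(-41)*(-36)) + 588) = 1/((-15 - 14760) + 588) = 1/(-14775 + 588) = 1/(-14187) = -1/14187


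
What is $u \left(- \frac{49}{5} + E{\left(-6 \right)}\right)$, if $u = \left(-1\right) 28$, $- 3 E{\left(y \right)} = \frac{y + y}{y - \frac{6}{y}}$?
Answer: $\frac{1484}{5} \approx 296.8$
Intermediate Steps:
$E{\left(y \right)} = - \frac{2 y}{3 \left(y - \frac{6}{y}\right)}$ ($E{\left(y \right)} = - \frac{\left(y + y\right) \frac{1}{y - \frac{6}{y}}}{3} = - \frac{2 y \frac{1}{y - \frac{6}{y}}}{3} = - \frac{2 y}{3 \left(y - \frac{6}{y}\right)}$)
$u = -28$
$u \left(- \frac{49}{5} + E{\left(-6 \right)}\right) = - 28 \left(- \frac{49}{5} - \frac{2 \left(-6\right)^{2}}{-18 + 3 \left(-6\right)^{2}}\right) = - 28 \left(\left(-49\right) \frac{1}{5} - \frac{72}{-18 + 3 \cdot 36}\right) = - 28 \left(- \frac{49}{5} - \frac{72}{-18 + 108}\right) = - 28 \left(- \frac{49}{5} - \frac{72}{90}\right) = - 28 \left(- \frac{49}{5} - 72 \cdot \frac{1}{90}\right) = - 28 \left(- \frac{49}{5} - \frac{4}{5}\right) = \left(-28\right) \left(- \frac{53}{5}\right) = \frac{1484}{5}$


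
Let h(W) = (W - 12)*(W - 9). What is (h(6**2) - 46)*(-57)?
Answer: -34314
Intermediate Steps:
h(W) = (-12 + W)*(-9 + W)
(h(6**2) - 46)*(-57) = ((108 + (6**2)**2 - 21*6**2) - 46)*(-57) = ((108 + 36**2 - 21*36) - 46)*(-57) = ((108 + 1296 - 756) - 46)*(-57) = (648 - 46)*(-57) = 602*(-57) = -34314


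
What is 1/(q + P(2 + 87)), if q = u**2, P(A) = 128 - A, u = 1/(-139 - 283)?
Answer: 178084/6945277 ≈ 0.025641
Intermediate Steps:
u = -1/422 (u = 1/(-422) = -1/422 ≈ -0.0023697)
q = 1/178084 (q = (-1/422)**2 = 1/178084 ≈ 5.6153e-6)
1/(q + P(2 + 87)) = 1/(1/178084 + (128 - (2 + 87))) = 1/(1/178084 + (128 - 1*89)) = 1/(1/178084 + (128 - 89)) = 1/(1/178084 + 39) = 1/(6945277/178084) = 178084/6945277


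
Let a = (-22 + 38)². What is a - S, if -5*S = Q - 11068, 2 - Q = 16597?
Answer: -26383/5 ≈ -5276.6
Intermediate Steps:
Q = -16595 (Q = 2 - 1*16597 = 2 - 16597 = -16595)
a = 256 (a = 16² = 256)
S = 27663/5 (S = -(-16595 - 11068)/5 = -⅕*(-27663) = 27663/5 ≈ 5532.6)
a - S = 256 - 1*27663/5 = 256 - 27663/5 = -26383/5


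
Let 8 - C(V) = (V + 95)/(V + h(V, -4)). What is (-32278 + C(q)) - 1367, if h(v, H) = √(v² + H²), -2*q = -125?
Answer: -2113393/64 - 315*√15689/64 ≈ -33638.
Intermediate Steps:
q = 125/2 (q = -½*(-125) = 125/2 ≈ 62.500)
h(v, H) = √(H² + v²)
C(V) = 8 - (95 + V)/(V + √(16 + V²)) (C(V) = 8 - (V + 95)/(V + √((-4)² + V²)) = 8 - (95 + V)/(V + √(16 + V²)))
(-32278 + C(q)) - 1367 = (-32278 + (-95 + 7*(125/2) + 8*√(16 + (125/2)²))/(125/2 + √(16 + (125/2)²))) - 1367 = (-32278 + (-95 + 875/2 + 8*√(16 + 15625/4))/(125/2 + √(16 + 15625/4))) - 1367 = (-32278 + (-95 + 875/2 + 8*√(15689/4))/(125/2 + √(15689/4))) - 1367 = (-32278 + (-95 + 875/2 + 8*(√15689/2))/(125/2 + √15689/2)) - 1367 = (-32278 + (-95 + 875/2 + 4*√15689)/(125/2 + √15689/2)) - 1367 = (-32278 + (685/2 + 4*√15689)/(125/2 + √15689/2)) - 1367 = -33645 + (685/2 + 4*√15689)/(125/2 + √15689/2)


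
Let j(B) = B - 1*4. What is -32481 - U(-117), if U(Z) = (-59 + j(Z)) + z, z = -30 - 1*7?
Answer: -32264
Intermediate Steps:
j(B) = -4 + B (j(B) = B - 4 = -4 + B)
z = -37 (z = -30 - 7 = -37)
U(Z) = -100 + Z (U(Z) = (-59 + (-4 + Z)) - 37 = (-63 + Z) - 37 = -100 + Z)
-32481 - U(-117) = -32481 - (-100 - 117) = -32481 - 1*(-217) = -32481 + 217 = -32264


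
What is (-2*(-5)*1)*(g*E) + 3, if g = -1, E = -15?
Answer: 153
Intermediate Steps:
(-2*(-5)*1)*(g*E) + 3 = (-2*(-5)*1)*(-1*(-15)) + 3 = (10*1)*15 + 3 = 10*15 + 3 = 150 + 3 = 153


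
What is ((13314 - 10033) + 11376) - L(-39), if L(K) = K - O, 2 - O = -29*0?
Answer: 14698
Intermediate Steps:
O = 2 (O = 2 - (-29)*0 = 2 - 1*0 = 2 + 0 = 2)
L(K) = -2 + K (L(K) = K - 1*2 = K - 2 = -2 + K)
((13314 - 10033) + 11376) - L(-39) = ((13314 - 10033) + 11376) - (-2 - 39) = (3281 + 11376) - 1*(-41) = 14657 + 41 = 14698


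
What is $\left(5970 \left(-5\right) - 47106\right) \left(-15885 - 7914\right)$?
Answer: $1831475844$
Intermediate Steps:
$\left(5970 \left(-5\right) - 47106\right) \left(-15885 - 7914\right) = \left(-29850 - 47106\right) \left(-23799\right) = \left(-76956\right) \left(-23799\right) = 1831475844$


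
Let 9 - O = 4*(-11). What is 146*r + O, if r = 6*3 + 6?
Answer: 3557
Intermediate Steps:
O = 53 (O = 9 - 4*(-11) = 9 - 1*(-44) = 9 + 44 = 53)
r = 24 (r = 18 + 6 = 24)
146*r + O = 146*24 + 53 = 3504 + 53 = 3557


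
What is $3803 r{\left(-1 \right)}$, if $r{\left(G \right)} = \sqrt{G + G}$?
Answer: $3803 i \sqrt{2} \approx 5378.3 i$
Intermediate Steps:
$r{\left(G \right)} = \sqrt{2} \sqrt{G}$ ($r{\left(G \right)} = \sqrt{2 G} = \sqrt{2} \sqrt{G}$)
$3803 r{\left(-1 \right)} = 3803 \sqrt{2} \sqrt{-1} = 3803 \sqrt{2} i = 3803 i \sqrt{2}$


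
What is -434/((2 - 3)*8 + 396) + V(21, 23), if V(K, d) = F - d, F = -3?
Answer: -5261/194 ≈ -27.119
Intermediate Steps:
V(K, d) = -3 - d
-434/((2 - 3)*8 + 396) + V(21, 23) = -434/((2 - 3)*8 + 396) + (-3 - 1*23) = -434/(-1*8 + 396) + (-3 - 23) = -434/(-8 + 396) - 26 = -434/388 - 26 = (1/388)*(-434) - 26 = -217/194 - 26 = -5261/194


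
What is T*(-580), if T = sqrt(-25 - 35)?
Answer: -1160*I*sqrt(15) ≈ -4492.7*I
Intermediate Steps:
T = 2*I*sqrt(15) (T = sqrt(-60) = 2*I*sqrt(15) ≈ 7.746*I)
T*(-580) = (2*I*sqrt(15))*(-580) = -1160*I*sqrt(15)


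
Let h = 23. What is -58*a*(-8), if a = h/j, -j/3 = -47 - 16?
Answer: 10672/189 ≈ 56.466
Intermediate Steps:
j = 189 (j = -3*(-47 - 16) = -3*(-63) = 189)
a = 23/189 ≈ 0.12169
-58*a*(-8) = -58*23/189*(-8) = -1334/189*(-8) = 10672/189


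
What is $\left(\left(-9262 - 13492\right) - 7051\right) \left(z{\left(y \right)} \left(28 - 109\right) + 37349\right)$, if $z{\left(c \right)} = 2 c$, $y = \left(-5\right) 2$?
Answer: $-1161471045$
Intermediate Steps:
$y = -10$
$\left(\left(-9262 - 13492\right) - 7051\right) \left(z{\left(y \right)} \left(28 - 109\right) + 37349\right) = \left(\left(-9262 - 13492\right) - 7051\right) \left(2 \left(-10\right) \left(28 - 109\right) + 37349\right) = \left(\left(-9262 - 13492\right) - 7051\right) \left(\left(-20\right) \left(-81\right) + 37349\right) = \left(-22754 - 7051\right) \left(1620 + 37349\right) = \left(-29805\right) 38969 = -1161471045$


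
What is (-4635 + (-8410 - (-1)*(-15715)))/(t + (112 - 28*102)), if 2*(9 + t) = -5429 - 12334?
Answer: 57520/23269 ≈ 2.4720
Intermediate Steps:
t = -17781/2 (t = -9 + (-5429 - 12334)/2 = -9 + (½)*(-17763) = -9 - 17763/2 = -17781/2 ≈ -8890.5)
(-4635 + (-8410 - (-1)*(-15715)))/(t + (112 - 28*102)) = (-4635 + (-8410 - (-1)*(-15715)))/(-17781/2 + (112 - 28*102)) = (-4635 + (-8410 - 1*15715))/(-17781/2 + (112 - 2856)) = (-4635 + (-8410 - 15715))/(-17781/2 - 2744) = (-4635 - 24125)/(-23269/2) = -28760*(-2/23269) = 57520/23269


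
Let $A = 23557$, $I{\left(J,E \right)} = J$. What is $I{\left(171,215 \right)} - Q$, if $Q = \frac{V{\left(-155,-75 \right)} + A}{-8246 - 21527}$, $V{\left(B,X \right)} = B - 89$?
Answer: $\frac{269184}{1567} \approx 171.78$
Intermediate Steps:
$V{\left(B,X \right)} = -89 + B$
$Q = - \frac{1227}{1567}$ ($Q = \frac{\left(-89 - 155\right) + 23557}{-8246 - 21527} = \frac{-244 + 23557}{-29773} = 23313 \left(- \frac{1}{29773}\right) = - \frac{1227}{1567} \approx -0.78302$)
$I{\left(171,215 \right)} - Q = 171 - - \frac{1227}{1567} = 171 + \frac{1227}{1567} = \frac{269184}{1567}$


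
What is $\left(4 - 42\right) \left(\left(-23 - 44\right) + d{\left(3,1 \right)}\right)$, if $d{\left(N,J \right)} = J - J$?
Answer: $2546$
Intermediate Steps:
$d{\left(N,J \right)} = 0$
$\left(4 - 42\right) \left(\left(-23 - 44\right) + d{\left(3,1 \right)}\right) = \left(4 - 42\right) \left(\left(-23 - 44\right) + 0\right) = \left(4 - 42\right) \left(-67 + 0\right) = \left(-38\right) \left(-67\right) = 2546$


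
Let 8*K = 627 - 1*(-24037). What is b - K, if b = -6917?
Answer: -10000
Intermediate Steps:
K = 3083 (K = (627 - 1*(-24037))/8 = (627 + 24037)/8 = (⅛)*24664 = 3083)
b - K = -6917 - 1*3083 = -6917 - 3083 = -10000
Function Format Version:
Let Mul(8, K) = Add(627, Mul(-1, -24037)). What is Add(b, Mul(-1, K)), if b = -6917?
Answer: -10000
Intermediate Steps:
K = 3083 (K = Mul(Rational(1, 8), Add(627, Mul(-1, -24037))) = Mul(Rational(1, 8), Add(627, 24037)) = Mul(Rational(1, 8), 24664) = 3083)
Add(b, Mul(-1, K)) = Add(-6917, Mul(-1, 3083)) = Add(-6917, -3083) = -10000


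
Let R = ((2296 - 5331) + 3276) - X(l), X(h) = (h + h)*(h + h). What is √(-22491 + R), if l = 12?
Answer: I*√22826 ≈ 151.08*I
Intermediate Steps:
X(h) = 4*h² (X(h) = (2*h)*(2*h) = 4*h²)
R = -335 (R = ((2296 - 5331) + 3276) - 4*12² = (-3035 + 3276) - 4*144 = 241 - 1*576 = 241 - 576 = -335)
√(-22491 + R) = √(-22491 - 335) = √(-22826) = I*√22826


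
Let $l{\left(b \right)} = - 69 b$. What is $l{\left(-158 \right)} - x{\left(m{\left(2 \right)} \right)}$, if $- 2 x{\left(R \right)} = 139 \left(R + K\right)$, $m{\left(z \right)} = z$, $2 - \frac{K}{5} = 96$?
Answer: $-21624$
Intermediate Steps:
$K = -470$ ($K = 10 - 480 = -470$)
$x{\left(R \right)} = 32665 - \frac{139 R}{2}$ ($x{\left(R \right)} = - \frac{139 \left(R - 470\right)}{2} = - \frac{139 \left(-470 + R\right)}{2} = - \frac{-65330 + 139 R}{2} = 32665 - \frac{139 R}{2}$)
$l{\left(-158 \right)} - x{\left(m{\left(2 \right)} \right)} = \left(-69\right) \left(-158\right) - \left(32665 - 139\right) = 10902 - \left(32665 - 139\right) = 10902 - 32526 = -21624$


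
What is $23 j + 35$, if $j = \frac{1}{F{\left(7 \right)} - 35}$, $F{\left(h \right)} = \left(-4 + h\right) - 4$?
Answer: $\frac{1237}{36} \approx 34.361$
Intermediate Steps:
$F{\left(h \right)} = -8 + h$
$j = - \frac{1}{36}$ ($j = \frac{1}{\left(-8 + 7\right) - 35} = \frac{1}{-1 - 35} = \frac{1}{-36} = - \frac{1}{36} \approx -0.027778$)
$23 j + 35 = 23 \left(- \frac{1}{36}\right) + 35 = - \frac{23}{36} + 35 = \frac{1237}{36}$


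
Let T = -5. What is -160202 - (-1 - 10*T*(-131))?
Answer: -153651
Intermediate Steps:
-160202 - (-1 - 10*T*(-131)) = -160202 - (-1 - 10*(-5)*(-131)) = -160202 - (-1 + 50*(-131)) = -160202 - (-1 - 6550) = -160202 - 1*(-6551) = -160202 + 6551 = -153651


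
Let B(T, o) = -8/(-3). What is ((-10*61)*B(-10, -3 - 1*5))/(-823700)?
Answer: 244/123555 ≈ 0.0019748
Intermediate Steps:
B(T, o) = 8/3 (B(T, o) = -8*(-⅓) = 8/3)
((-10*61)*B(-10, -3 - 1*5))/(-823700) = (-10*61*(8/3))/(-823700) = -610*8/3*(-1/823700) = -4880/3*(-1/823700) = 244/123555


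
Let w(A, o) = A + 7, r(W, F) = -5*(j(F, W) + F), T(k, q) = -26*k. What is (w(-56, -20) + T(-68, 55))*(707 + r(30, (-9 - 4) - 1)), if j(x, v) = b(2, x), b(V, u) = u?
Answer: 1455993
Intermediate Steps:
j(x, v) = x
r(W, F) = -10*F (r(W, F) = -5*(F + F) = -10*F)
w(A, o) = 7 + A
(w(-56, -20) + T(-68, 55))*(707 + r(30, (-9 - 4) - 1)) = ((7 - 56) - 26*(-68))*(707 - 10*((-9 - 4) - 1)) = (-49 + 1768)*(707 - 10*(-13 - 1)) = 1719*(707 - 10*(-14)) = 1719*(707 + 140) = 1719*847 = 1455993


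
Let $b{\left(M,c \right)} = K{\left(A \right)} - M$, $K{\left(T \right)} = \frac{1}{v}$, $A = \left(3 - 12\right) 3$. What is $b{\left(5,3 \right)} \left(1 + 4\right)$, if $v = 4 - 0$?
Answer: $- \frac{95}{4} \approx -23.75$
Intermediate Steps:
$v = 4$ ($v = 4 + 0 = 4$)
$A = -27$ ($A = \left(3 - 12\right) 3 = \left(-9\right) 3 = -27$)
$K{\left(T \right)} = \frac{1}{4}$
$b{\left(M,c \right)} = \frac{1}{4} - M$
$b{\left(5,3 \right)} \left(1 + 4\right) = \left(\frac{1}{4} - 5\right) \left(1 + 4\right) = \left(\frac{1}{4} - 5\right) 5 = \left(- \frac{19}{4}\right) 5 = - \frac{95}{4}$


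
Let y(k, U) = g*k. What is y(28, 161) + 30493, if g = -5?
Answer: 30353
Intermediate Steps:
y(k, U) = -5*k
y(28, 161) + 30493 = -5*28 + 30493 = -140 + 30493 = 30353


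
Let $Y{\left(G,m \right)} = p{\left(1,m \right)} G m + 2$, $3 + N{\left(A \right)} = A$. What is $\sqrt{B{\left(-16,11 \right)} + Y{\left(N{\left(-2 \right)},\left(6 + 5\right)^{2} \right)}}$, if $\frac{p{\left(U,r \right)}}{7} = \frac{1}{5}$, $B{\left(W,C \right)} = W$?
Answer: $i \sqrt{861} \approx 29.343 i$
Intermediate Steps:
$p{\left(U,r \right)} = \frac{7}{5}$
$N{\left(A \right)} = -3 + A$
$Y{\left(G,m \right)} = 2 + \frac{7 G m}{5}$ ($Y{\left(G,m \right)} = \frac{7 G}{5} m + 2 = \frac{7 G m}{5} + 2 = 2 + \frac{7 G m}{5}$)
$\sqrt{B{\left(-16,11 \right)} + Y{\left(N{\left(-2 \right)},\left(6 + 5\right)^{2} \right)}} = \sqrt{-16 + \left(2 + \frac{7 \left(-3 - 2\right) \left(6 + 5\right)^{2}}{5}\right)} = \sqrt{-16 + \left(2 + \frac{7}{5} \left(-5\right) 11^{2}\right)} = \sqrt{-16 + \left(2 + \frac{7}{5} \left(-5\right) 121\right)} = \sqrt{-16 + \left(2 - 847\right)} = \sqrt{-16 - 845} = \sqrt{-861} = i \sqrt{861}$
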